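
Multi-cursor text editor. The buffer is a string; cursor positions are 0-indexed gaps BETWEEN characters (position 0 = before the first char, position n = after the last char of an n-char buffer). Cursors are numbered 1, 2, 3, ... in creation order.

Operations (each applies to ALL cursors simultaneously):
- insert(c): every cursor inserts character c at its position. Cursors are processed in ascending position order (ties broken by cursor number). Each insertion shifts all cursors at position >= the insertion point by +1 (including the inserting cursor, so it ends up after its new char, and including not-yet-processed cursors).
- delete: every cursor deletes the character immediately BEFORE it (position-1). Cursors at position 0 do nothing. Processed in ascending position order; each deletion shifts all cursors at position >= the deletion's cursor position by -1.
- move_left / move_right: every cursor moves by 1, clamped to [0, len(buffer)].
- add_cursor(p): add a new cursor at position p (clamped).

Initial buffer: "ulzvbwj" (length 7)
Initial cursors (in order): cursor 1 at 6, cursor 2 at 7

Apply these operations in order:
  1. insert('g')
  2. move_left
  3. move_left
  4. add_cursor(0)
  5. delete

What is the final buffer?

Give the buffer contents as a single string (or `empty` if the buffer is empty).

After op 1 (insert('g')): buffer="ulzvbwgjg" (len 9), cursors c1@7 c2@9, authorship ......1.2
After op 2 (move_left): buffer="ulzvbwgjg" (len 9), cursors c1@6 c2@8, authorship ......1.2
After op 3 (move_left): buffer="ulzvbwgjg" (len 9), cursors c1@5 c2@7, authorship ......1.2
After op 4 (add_cursor(0)): buffer="ulzvbwgjg" (len 9), cursors c3@0 c1@5 c2@7, authorship ......1.2
After op 5 (delete): buffer="ulzvwjg" (len 7), cursors c3@0 c1@4 c2@5, authorship ......2

Answer: ulzvwjg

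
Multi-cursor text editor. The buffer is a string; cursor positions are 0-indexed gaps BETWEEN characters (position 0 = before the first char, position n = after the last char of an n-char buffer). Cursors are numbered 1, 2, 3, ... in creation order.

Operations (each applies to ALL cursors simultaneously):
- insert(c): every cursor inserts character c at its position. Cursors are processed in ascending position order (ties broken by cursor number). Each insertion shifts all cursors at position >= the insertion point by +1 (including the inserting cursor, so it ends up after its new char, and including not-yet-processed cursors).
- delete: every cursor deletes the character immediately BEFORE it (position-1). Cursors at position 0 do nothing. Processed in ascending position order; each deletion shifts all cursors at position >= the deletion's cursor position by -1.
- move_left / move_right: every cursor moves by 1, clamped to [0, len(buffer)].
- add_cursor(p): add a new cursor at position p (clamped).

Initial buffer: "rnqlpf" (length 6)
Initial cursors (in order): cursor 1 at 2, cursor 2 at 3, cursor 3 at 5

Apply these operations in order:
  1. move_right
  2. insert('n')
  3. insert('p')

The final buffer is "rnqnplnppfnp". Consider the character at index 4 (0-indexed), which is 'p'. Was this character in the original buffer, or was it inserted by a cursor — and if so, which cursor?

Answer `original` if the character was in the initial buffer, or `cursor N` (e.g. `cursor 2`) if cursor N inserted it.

After op 1 (move_right): buffer="rnqlpf" (len 6), cursors c1@3 c2@4 c3@6, authorship ......
After op 2 (insert('n')): buffer="rnqnlnpfn" (len 9), cursors c1@4 c2@6 c3@9, authorship ...1.2..3
After op 3 (insert('p')): buffer="rnqnplnppfnp" (len 12), cursors c1@5 c2@8 c3@12, authorship ...11.22..33
Authorship (.=original, N=cursor N): . . . 1 1 . 2 2 . . 3 3
Index 4: author = 1

Answer: cursor 1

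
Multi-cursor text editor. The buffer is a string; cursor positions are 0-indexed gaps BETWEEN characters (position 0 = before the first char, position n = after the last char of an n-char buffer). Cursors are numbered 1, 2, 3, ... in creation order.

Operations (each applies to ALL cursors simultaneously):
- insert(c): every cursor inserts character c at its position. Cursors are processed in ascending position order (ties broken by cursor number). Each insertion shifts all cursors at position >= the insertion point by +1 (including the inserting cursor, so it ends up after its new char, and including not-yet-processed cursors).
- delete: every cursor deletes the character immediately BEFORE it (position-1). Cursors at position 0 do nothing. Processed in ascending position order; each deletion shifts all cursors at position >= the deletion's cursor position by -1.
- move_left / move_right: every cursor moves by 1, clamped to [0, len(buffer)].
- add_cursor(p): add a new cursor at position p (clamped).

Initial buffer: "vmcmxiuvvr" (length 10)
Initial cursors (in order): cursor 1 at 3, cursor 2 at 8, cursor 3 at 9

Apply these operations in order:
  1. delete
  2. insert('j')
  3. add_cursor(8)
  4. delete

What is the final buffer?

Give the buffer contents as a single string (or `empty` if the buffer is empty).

Answer: vmmxir

Derivation:
After op 1 (delete): buffer="vmmxiur" (len 7), cursors c1@2 c2@6 c3@6, authorship .......
After op 2 (insert('j')): buffer="vmjmxiujjr" (len 10), cursors c1@3 c2@9 c3@9, authorship ..1....23.
After op 3 (add_cursor(8)): buffer="vmjmxiujjr" (len 10), cursors c1@3 c4@8 c2@9 c3@9, authorship ..1....23.
After op 4 (delete): buffer="vmmxir" (len 6), cursors c1@2 c2@5 c3@5 c4@5, authorship ......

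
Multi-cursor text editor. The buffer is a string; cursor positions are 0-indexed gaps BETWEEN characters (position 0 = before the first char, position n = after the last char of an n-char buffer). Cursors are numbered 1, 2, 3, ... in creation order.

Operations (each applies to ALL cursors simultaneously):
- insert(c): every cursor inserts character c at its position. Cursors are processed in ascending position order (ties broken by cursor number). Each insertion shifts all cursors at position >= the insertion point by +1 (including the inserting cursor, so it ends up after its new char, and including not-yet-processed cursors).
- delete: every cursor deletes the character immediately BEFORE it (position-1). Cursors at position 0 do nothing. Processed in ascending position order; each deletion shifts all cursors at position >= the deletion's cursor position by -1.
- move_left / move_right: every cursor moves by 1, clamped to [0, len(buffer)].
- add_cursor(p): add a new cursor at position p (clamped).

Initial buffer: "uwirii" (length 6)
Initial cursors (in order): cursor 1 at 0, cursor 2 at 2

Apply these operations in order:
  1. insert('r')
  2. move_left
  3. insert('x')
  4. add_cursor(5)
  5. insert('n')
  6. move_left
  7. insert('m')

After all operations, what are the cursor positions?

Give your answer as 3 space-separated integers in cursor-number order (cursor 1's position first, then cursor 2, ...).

Answer: 2 10 10

Derivation:
After op 1 (insert('r')): buffer="ruwririi" (len 8), cursors c1@1 c2@4, authorship 1..2....
After op 2 (move_left): buffer="ruwririi" (len 8), cursors c1@0 c2@3, authorship 1..2....
After op 3 (insert('x')): buffer="xruwxririi" (len 10), cursors c1@1 c2@5, authorship 11..22....
After op 4 (add_cursor(5)): buffer="xruwxririi" (len 10), cursors c1@1 c2@5 c3@5, authorship 11..22....
After op 5 (insert('n')): buffer="xnruwxnnririi" (len 13), cursors c1@2 c2@8 c3@8, authorship 111..2232....
After op 6 (move_left): buffer="xnruwxnnririi" (len 13), cursors c1@1 c2@7 c3@7, authorship 111..2232....
After op 7 (insert('m')): buffer="xmnruwxnmmnririi" (len 16), cursors c1@2 c2@10 c3@10, authorship 1111..222332....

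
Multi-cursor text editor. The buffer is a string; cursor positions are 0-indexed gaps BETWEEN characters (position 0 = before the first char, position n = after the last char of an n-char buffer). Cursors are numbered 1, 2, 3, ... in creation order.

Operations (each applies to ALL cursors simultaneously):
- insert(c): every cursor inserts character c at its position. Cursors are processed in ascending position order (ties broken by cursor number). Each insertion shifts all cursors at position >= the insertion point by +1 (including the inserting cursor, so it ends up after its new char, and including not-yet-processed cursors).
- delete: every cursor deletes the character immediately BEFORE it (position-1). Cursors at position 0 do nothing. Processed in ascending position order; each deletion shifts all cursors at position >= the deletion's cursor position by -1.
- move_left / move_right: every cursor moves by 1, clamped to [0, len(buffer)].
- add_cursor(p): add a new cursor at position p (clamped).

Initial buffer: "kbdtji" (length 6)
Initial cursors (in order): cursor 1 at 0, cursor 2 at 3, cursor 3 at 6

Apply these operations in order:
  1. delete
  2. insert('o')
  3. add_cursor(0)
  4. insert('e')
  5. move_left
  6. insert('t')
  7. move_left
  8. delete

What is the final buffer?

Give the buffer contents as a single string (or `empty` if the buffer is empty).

Answer: tetekbtetjte

Derivation:
After op 1 (delete): buffer="kbtj" (len 4), cursors c1@0 c2@2 c3@4, authorship ....
After op 2 (insert('o')): buffer="okbotjo" (len 7), cursors c1@1 c2@4 c3@7, authorship 1..2..3
After op 3 (add_cursor(0)): buffer="okbotjo" (len 7), cursors c4@0 c1@1 c2@4 c3@7, authorship 1..2..3
After op 4 (insert('e')): buffer="eoekboetjoe" (len 11), cursors c4@1 c1@3 c2@7 c3@11, authorship 411..22..33
After op 5 (move_left): buffer="eoekboetjoe" (len 11), cursors c4@0 c1@2 c2@6 c3@10, authorship 411..22..33
After op 6 (insert('t')): buffer="teotekbotetjote" (len 15), cursors c4@1 c1@4 c2@9 c3@14, authorship 44111..222..333
After op 7 (move_left): buffer="teotekbotetjote" (len 15), cursors c4@0 c1@3 c2@8 c3@13, authorship 44111..222..333
After op 8 (delete): buffer="tetekbtetjte" (len 12), cursors c4@0 c1@2 c2@6 c3@10, authorship 4411..22..33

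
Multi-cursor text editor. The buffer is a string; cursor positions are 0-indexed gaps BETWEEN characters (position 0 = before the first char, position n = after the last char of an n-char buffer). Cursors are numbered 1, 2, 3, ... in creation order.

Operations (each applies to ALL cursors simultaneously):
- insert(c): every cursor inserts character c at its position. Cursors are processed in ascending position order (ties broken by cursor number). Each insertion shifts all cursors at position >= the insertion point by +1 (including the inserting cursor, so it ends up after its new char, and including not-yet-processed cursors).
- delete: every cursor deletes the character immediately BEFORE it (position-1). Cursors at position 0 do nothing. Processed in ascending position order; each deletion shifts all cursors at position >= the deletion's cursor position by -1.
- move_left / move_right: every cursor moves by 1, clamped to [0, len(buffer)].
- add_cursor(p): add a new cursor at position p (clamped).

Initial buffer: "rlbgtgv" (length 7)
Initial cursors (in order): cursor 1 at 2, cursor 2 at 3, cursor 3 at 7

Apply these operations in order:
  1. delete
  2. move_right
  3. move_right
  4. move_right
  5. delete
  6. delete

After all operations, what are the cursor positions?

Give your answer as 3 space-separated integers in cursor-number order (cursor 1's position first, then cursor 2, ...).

Answer: 0 0 0

Derivation:
After op 1 (delete): buffer="rgtg" (len 4), cursors c1@1 c2@1 c3@4, authorship ....
After op 2 (move_right): buffer="rgtg" (len 4), cursors c1@2 c2@2 c3@4, authorship ....
After op 3 (move_right): buffer="rgtg" (len 4), cursors c1@3 c2@3 c3@4, authorship ....
After op 4 (move_right): buffer="rgtg" (len 4), cursors c1@4 c2@4 c3@4, authorship ....
After op 5 (delete): buffer="r" (len 1), cursors c1@1 c2@1 c3@1, authorship .
After op 6 (delete): buffer="" (len 0), cursors c1@0 c2@0 c3@0, authorship 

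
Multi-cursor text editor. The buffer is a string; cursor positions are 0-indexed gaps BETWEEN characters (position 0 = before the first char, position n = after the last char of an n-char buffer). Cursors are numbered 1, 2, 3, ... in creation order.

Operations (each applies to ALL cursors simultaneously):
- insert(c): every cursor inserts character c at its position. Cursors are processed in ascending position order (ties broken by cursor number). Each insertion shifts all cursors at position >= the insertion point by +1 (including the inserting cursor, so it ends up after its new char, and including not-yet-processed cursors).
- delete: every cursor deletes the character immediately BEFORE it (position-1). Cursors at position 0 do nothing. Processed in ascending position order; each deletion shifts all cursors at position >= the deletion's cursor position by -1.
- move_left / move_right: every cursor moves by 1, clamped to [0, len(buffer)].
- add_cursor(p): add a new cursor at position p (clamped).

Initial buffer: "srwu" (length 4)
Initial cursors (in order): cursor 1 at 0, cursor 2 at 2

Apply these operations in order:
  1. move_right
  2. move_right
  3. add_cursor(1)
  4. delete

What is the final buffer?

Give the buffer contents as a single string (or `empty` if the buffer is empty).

Answer: w

Derivation:
After op 1 (move_right): buffer="srwu" (len 4), cursors c1@1 c2@3, authorship ....
After op 2 (move_right): buffer="srwu" (len 4), cursors c1@2 c2@4, authorship ....
After op 3 (add_cursor(1)): buffer="srwu" (len 4), cursors c3@1 c1@2 c2@4, authorship ....
After op 4 (delete): buffer="w" (len 1), cursors c1@0 c3@0 c2@1, authorship .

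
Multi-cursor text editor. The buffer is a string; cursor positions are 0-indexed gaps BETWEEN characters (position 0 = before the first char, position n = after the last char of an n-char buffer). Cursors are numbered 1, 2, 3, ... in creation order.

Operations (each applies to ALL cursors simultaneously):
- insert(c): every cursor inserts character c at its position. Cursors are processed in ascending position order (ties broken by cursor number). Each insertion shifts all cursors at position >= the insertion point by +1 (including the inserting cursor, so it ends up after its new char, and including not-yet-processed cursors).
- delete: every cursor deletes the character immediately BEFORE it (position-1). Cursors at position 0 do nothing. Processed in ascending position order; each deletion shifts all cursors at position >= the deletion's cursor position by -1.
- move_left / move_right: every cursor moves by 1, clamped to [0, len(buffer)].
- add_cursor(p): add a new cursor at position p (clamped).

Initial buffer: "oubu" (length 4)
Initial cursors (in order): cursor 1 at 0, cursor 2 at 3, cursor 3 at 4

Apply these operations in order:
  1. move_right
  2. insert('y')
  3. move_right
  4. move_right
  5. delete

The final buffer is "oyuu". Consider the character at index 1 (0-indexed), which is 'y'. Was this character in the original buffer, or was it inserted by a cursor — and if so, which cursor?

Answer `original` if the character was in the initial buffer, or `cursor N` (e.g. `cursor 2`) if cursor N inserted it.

After op 1 (move_right): buffer="oubu" (len 4), cursors c1@1 c2@4 c3@4, authorship ....
After op 2 (insert('y')): buffer="oyubuyy" (len 7), cursors c1@2 c2@7 c3@7, authorship .1...23
After op 3 (move_right): buffer="oyubuyy" (len 7), cursors c1@3 c2@7 c3@7, authorship .1...23
After op 4 (move_right): buffer="oyubuyy" (len 7), cursors c1@4 c2@7 c3@7, authorship .1...23
After op 5 (delete): buffer="oyuu" (len 4), cursors c1@3 c2@4 c3@4, authorship .1..
Authorship (.=original, N=cursor N): . 1 . .
Index 1: author = 1

Answer: cursor 1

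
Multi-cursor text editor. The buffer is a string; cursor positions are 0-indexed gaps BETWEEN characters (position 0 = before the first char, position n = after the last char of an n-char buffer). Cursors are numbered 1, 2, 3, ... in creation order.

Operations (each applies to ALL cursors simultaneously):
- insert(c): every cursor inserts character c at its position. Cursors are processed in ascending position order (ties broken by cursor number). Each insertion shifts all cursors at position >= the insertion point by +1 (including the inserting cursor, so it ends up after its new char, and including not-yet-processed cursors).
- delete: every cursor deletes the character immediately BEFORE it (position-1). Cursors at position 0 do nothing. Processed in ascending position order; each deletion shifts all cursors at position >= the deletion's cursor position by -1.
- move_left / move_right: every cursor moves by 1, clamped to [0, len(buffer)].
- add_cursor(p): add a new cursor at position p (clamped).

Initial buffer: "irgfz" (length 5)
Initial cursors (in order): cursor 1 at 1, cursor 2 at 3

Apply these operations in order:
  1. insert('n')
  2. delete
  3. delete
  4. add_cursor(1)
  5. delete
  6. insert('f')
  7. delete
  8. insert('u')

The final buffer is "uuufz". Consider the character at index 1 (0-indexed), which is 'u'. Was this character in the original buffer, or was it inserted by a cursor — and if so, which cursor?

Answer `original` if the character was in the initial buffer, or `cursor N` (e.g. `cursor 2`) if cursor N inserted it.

Answer: cursor 2

Derivation:
After op 1 (insert('n')): buffer="inrgnfz" (len 7), cursors c1@2 c2@5, authorship .1..2..
After op 2 (delete): buffer="irgfz" (len 5), cursors c1@1 c2@3, authorship .....
After op 3 (delete): buffer="rfz" (len 3), cursors c1@0 c2@1, authorship ...
After op 4 (add_cursor(1)): buffer="rfz" (len 3), cursors c1@0 c2@1 c3@1, authorship ...
After op 5 (delete): buffer="fz" (len 2), cursors c1@0 c2@0 c3@0, authorship ..
After op 6 (insert('f')): buffer="ffffz" (len 5), cursors c1@3 c2@3 c3@3, authorship 123..
After op 7 (delete): buffer="fz" (len 2), cursors c1@0 c2@0 c3@0, authorship ..
After op 8 (insert('u')): buffer="uuufz" (len 5), cursors c1@3 c2@3 c3@3, authorship 123..
Authorship (.=original, N=cursor N): 1 2 3 . .
Index 1: author = 2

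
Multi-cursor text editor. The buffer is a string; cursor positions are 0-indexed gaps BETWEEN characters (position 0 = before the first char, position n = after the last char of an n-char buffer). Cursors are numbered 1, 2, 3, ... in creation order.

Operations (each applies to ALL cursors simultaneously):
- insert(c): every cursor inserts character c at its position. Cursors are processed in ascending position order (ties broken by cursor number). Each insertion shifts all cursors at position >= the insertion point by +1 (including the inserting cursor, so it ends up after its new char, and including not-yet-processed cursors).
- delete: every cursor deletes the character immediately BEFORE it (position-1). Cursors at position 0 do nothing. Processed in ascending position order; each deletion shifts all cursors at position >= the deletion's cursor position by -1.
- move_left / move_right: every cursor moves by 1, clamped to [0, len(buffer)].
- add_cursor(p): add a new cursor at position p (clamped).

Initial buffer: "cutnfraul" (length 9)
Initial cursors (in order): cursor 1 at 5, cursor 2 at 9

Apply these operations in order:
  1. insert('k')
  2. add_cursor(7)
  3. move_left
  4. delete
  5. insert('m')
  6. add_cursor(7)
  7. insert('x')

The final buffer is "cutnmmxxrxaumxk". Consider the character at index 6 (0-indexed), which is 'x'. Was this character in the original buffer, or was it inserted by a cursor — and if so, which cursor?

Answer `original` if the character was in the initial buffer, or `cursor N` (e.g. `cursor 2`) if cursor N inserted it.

After op 1 (insert('k')): buffer="cutnfkraulk" (len 11), cursors c1@6 c2@11, authorship .....1....2
After op 2 (add_cursor(7)): buffer="cutnfkraulk" (len 11), cursors c1@6 c3@7 c2@11, authorship .....1....2
After op 3 (move_left): buffer="cutnfkraulk" (len 11), cursors c1@5 c3@6 c2@10, authorship .....1....2
After op 4 (delete): buffer="cutnrauk" (len 8), cursors c1@4 c3@4 c2@7, authorship .......2
After op 5 (insert('m')): buffer="cutnmmraumk" (len 11), cursors c1@6 c3@6 c2@10, authorship ....13...22
After op 6 (add_cursor(7)): buffer="cutnmmraumk" (len 11), cursors c1@6 c3@6 c4@7 c2@10, authorship ....13...22
After op 7 (insert('x')): buffer="cutnmmxxrxaumxk" (len 15), cursors c1@8 c3@8 c4@10 c2@14, authorship ....1313.4..222
Authorship (.=original, N=cursor N): . . . . 1 3 1 3 . 4 . . 2 2 2
Index 6: author = 1

Answer: cursor 1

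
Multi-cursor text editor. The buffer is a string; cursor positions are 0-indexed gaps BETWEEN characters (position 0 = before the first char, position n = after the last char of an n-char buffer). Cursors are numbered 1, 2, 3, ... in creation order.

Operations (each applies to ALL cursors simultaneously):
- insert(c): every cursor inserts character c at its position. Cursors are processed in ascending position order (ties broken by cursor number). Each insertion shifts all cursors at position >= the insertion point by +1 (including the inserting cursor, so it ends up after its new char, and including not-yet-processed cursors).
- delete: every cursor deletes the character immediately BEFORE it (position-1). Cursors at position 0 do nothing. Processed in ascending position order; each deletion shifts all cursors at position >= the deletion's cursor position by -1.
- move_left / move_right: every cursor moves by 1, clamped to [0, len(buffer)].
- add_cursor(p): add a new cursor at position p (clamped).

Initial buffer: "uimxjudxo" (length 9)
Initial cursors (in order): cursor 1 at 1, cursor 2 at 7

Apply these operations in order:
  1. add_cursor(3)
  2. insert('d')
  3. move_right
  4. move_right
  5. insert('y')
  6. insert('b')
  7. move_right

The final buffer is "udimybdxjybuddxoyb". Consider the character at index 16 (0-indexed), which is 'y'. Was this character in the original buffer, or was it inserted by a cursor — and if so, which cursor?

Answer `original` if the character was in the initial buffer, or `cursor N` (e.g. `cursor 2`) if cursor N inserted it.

After op 1 (add_cursor(3)): buffer="uimxjudxo" (len 9), cursors c1@1 c3@3 c2@7, authorship .........
After op 2 (insert('d')): buffer="udimdxjuddxo" (len 12), cursors c1@2 c3@5 c2@10, authorship .1..3....2..
After op 3 (move_right): buffer="udimdxjuddxo" (len 12), cursors c1@3 c3@6 c2@11, authorship .1..3....2..
After op 4 (move_right): buffer="udimdxjuddxo" (len 12), cursors c1@4 c3@7 c2@12, authorship .1..3....2..
After op 5 (insert('y')): buffer="udimydxjyuddxoy" (len 15), cursors c1@5 c3@9 c2@15, authorship .1..13..3..2..2
After op 6 (insert('b')): buffer="udimybdxjybuddxoyb" (len 18), cursors c1@6 c3@11 c2@18, authorship .1..113..33..2..22
After op 7 (move_right): buffer="udimybdxjybuddxoyb" (len 18), cursors c1@7 c3@12 c2@18, authorship .1..113..33..2..22
Authorship (.=original, N=cursor N): . 1 . . 1 1 3 . . 3 3 . . 2 . . 2 2
Index 16: author = 2

Answer: cursor 2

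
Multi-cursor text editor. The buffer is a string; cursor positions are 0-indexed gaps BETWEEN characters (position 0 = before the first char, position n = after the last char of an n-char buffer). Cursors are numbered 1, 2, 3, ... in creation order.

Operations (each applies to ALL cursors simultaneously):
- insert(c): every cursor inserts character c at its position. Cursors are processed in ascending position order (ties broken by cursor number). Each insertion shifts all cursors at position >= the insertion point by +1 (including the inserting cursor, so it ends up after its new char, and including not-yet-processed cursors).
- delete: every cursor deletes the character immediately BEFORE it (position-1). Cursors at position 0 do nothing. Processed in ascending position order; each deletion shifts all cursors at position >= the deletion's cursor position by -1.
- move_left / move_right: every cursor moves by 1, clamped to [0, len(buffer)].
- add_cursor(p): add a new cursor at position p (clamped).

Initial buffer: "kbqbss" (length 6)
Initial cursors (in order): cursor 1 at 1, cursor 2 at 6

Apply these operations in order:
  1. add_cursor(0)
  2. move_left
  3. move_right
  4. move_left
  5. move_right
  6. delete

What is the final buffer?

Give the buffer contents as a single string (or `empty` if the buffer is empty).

Answer: bqbs

Derivation:
After op 1 (add_cursor(0)): buffer="kbqbss" (len 6), cursors c3@0 c1@1 c2@6, authorship ......
After op 2 (move_left): buffer="kbqbss" (len 6), cursors c1@0 c3@0 c2@5, authorship ......
After op 3 (move_right): buffer="kbqbss" (len 6), cursors c1@1 c3@1 c2@6, authorship ......
After op 4 (move_left): buffer="kbqbss" (len 6), cursors c1@0 c3@0 c2@5, authorship ......
After op 5 (move_right): buffer="kbqbss" (len 6), cursors c1@1 c3@1 c2@6, authorship ......
After op 6 (delete): buffer="bqbs" (len 4), cursors c1@0 c3@0 c2@4, authorship ....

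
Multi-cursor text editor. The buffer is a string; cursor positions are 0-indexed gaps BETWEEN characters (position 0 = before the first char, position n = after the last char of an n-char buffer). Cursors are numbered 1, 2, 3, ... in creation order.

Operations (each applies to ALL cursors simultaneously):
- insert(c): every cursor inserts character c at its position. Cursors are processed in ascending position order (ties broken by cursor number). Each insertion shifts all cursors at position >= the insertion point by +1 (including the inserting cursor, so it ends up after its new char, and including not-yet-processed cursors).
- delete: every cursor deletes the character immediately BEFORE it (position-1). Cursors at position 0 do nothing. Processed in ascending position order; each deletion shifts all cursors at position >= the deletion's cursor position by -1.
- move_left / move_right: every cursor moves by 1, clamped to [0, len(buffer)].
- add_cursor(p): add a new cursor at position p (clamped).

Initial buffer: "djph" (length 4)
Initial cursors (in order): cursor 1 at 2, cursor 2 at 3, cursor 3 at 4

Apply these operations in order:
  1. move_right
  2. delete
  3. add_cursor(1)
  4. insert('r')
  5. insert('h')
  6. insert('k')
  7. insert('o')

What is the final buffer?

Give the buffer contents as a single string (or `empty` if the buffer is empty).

Answer: drrrrhhhhkkkkoooo

Derivation:
After op 1 (move_right): buffer="djph" (len 4), cursors c1@3 c2@4 c3@4, authorship ....
After op 2 (delete): buffer="d" (len 1), cursors c1@1 c2@1 c3@1, authorship .
After op 3 (add_cursor(1)): buffer="d" (len 1), cursors c1@1 c2@1 c3@1 c4@1, authorship .
After op 4 (insert('r')): buffer="drrrr" (len 5), cursors c1@5 c2@5 c3@5 c4@5, authorship .1234
After op 5 (insert('h')): buffer="drrrrhhhh" (len 9), cursors c1@9 c2@9 c3@9 c4@9, authorship .12341234
After op 6 (insert('k')): buffer="drrrrhhhhkkkk" (len 13), cursors c1@13 c2@13 c3@13 c4@13, authorship .123412341234
After op 7 (insert('o')): buffer="drrrrhhhhkkkkoooo" (len 17), cursors c1@17 c2@17 c3@17 c4@17, authorship .1234123412341234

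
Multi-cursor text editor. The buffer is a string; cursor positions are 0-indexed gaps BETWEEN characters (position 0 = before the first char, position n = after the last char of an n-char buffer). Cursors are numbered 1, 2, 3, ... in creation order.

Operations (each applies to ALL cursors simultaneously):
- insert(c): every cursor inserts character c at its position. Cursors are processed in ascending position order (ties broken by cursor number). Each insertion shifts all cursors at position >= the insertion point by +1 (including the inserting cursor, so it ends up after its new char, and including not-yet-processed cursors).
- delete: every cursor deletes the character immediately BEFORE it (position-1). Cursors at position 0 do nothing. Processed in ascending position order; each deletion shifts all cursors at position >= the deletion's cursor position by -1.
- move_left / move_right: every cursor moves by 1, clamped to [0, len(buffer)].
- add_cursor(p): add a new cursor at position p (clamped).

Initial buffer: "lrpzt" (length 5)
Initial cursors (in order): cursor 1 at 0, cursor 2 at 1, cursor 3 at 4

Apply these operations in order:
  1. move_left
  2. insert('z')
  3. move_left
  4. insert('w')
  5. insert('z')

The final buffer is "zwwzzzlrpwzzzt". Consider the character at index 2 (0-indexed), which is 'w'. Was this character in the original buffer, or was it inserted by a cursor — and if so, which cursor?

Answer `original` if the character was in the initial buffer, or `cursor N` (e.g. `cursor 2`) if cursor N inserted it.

After op 1 (move_left): buffer="lrpzt" (len 5), cursors c1@0 c2@0 c3@3, authorship .....
After op 2 (insert('z')): buffer="zzlrpzzt" (len 8), cursors c1@2 c2@2 c3@6, authorship 12...3..
After op 3 (move_left): buffer="zzlrpzzt" (len 8), cursors c1@1 c2@1 c3@5, authorship 12...3..
After op 4 (insert('w')): buffer="zwwzlrpwzzt" (len 11), cursors c1@3 c2@3 c3@8, authorship 1122...33..
After op 5 (insert('z')): buffer="zwwzzzlrpwzzzt" (len 14), cursors c1@5 c2@5 c3@11, authorship 112122...333..
Authorship (.=original, N=cursor N): 1 1 2 1 2 2 . . . 3 3 3 . .
Index 2: author = 2

Answer: cursor 2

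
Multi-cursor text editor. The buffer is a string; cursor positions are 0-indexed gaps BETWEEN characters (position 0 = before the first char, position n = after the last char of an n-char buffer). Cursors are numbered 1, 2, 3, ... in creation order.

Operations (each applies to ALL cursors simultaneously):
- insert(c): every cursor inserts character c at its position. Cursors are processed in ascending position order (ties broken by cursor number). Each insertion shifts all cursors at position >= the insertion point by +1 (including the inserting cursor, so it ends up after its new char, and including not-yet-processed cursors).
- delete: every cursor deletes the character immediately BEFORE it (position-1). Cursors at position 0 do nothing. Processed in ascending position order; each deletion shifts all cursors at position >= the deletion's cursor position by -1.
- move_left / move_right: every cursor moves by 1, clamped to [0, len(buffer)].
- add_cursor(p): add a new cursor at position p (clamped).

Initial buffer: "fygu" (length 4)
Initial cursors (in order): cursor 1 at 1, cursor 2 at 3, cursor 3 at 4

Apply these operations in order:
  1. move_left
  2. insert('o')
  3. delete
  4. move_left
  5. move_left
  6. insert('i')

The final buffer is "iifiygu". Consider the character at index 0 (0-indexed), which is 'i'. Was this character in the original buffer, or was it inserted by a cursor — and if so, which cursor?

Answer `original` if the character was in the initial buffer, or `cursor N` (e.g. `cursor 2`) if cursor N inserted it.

After op 1 (move_left): buffer="fygu" (len 4), cursors c1@0 c2@2 c3@3, authorship ....
After op 2 (insert('o')): buffer="ofyogou" (len 7), cursors c1@1 c2@4 c3@6, authorship 1..2.3.
After op 3 (delete): buffer="fygu" (len 4), cursors c1@0 c2@2 c3@3, authorship ....
After op 4 (move_left): buffer="fygu" (len 4), cursors c1@0 c2@1 c3@2, authorship ....
After op 5 (move_left): buffer="fygu" (len 4), cursors c1@0 c2@0 c3@1, authorship ....
After op 6 (insert('i')): buffer="iifiygu" (len 7), cursors c1@2 c2@2 c3@4, authorship 12.3...
Authorship (.=original, N=cursor N): 1 2 . 3 . . .
Index 0: author = 1

Answer: cursor 1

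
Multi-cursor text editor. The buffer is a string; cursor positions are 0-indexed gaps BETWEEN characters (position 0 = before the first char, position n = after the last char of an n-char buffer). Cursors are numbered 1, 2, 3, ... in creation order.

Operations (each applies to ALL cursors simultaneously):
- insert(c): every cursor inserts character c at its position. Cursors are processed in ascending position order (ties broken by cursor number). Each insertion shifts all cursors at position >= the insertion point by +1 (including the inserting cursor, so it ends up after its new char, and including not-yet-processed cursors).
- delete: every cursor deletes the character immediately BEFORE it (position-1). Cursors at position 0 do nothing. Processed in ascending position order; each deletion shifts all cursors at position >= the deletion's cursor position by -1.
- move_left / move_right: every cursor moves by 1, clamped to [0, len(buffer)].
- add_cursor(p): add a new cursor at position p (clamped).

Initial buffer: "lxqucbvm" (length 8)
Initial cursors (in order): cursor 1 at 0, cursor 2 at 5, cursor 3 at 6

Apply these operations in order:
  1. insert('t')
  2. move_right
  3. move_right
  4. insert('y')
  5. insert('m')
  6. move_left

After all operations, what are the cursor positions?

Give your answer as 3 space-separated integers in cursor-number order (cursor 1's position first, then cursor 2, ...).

After op 1 (insert('t')): buffer="tlxquctbtvm" (len 11), cursors c1@1 c2@7 c3@9, authorship 1.....2.3..
After op 2 (move_right): buffer="tlxquctbtvm" (len 11), cursors c1@2 c2@8 c3@10, authorship 1.....2.3..
After op 3 (move_right): buffer="tlxquctbtvm" (len 11), cursors c1@3 c2@9 c3@11, authorship 1.....2.3..
After op 4 (insert('y')): buffer="tlxyquctbtyvmy" (len 14), cursors c1@4 c2@11 c3@14, authorship 1..1...2.32..3
After op 5 (insert('m')): buffer="tlxymquctbtymvmym" (len 17), cursors c1@5 c2@13 c3@17, authorship 1..11...2.322..33
After op 6 (move_left): buffer="tlxymquctbtymvmym" (len 17), cursors c1@4 c2@12 c3@16, authorship 1..11...2.322..33

Answer: 4 12 16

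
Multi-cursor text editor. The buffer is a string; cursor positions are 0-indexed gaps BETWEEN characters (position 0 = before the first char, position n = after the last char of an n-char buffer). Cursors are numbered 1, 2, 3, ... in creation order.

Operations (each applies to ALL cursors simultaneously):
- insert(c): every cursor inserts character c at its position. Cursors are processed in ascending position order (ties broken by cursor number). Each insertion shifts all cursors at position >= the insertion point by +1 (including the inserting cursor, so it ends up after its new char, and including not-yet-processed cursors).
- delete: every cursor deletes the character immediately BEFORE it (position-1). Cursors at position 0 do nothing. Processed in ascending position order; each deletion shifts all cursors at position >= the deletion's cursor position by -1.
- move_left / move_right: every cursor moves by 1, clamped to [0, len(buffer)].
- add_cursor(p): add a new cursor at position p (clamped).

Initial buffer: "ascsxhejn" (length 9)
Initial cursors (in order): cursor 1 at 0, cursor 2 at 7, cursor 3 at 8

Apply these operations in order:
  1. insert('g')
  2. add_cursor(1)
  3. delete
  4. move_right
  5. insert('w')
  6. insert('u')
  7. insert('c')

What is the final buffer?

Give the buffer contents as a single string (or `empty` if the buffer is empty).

Answer: awwuuccscsxhejwucnwuc

Derivation:
After op 1 (insert('g')): buffer="gascsxhegjgn" (len 12), cursors c1@1 c2@9 c3@11, authorship 1.......2.3.
After op 2 (add_cursor(1)): buffer="gascsxhegjgn" (len 12), cursors c1@1 c4@1 c2@9 c3@11, authorship 1.......2.3.
After op 3 (delete): buffer="ascsxhejn" (len 9), cursors c1@0 c4@0 c2@7 c3@8, authorship .........
After op 4 (move_right): buffer="ascsxhejn" (len 9), cursors c1@1 c4@1 c2@8 c3@9, authorship .........
After op 5 (insert('w')): buffer="awwscsxhejwnw" (len 13), cursors c1@3 c4@3 c2@11 c3@13, authorship .14.......2.3
After op 6 (insert('u')): buffer="awwuuscsxhejwunwu" (len 17), cursors c1@5 c4@5 c2@14 c3@17, authorship .1414.......22.33
After op 7 (insert('c')): buffer="awwuuccscsxhejwucnwuc" (len 21), cursors c1@7 c4@7 c2@17 c3@21, authorship .141414.......222.333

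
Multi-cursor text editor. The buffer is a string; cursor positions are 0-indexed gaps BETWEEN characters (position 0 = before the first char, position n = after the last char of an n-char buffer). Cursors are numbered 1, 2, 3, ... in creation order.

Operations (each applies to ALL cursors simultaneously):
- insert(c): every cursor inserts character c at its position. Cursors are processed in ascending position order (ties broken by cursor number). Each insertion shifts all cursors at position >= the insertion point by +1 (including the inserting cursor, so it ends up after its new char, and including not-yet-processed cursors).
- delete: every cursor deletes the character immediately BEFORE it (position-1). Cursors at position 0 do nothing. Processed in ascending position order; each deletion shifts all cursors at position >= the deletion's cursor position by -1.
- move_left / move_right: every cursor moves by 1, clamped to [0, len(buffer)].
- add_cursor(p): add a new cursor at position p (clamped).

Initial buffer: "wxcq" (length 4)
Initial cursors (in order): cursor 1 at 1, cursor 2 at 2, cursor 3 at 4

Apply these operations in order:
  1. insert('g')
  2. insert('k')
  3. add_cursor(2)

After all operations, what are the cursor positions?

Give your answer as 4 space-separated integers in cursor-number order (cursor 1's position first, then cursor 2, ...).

Answer: 3 6 10 2

Derivation:
After op 1 (insert('g')): buffer="wgxgcqg" (len 7), cursors c1@2 c2@4 c3@7, authorship .1.2..3
After op 2 (insert('k')): buffer="wgkxgkcqgk" (len 10), cursors c1@3 c2@6 c3@10, authorship .11.22..33
After op 3 (add_cursor(2)): buffer="wgkxgkcqgk" (len 10), cursors c4@2 c1@3 c2@6 c3@10, authorship .11.22..33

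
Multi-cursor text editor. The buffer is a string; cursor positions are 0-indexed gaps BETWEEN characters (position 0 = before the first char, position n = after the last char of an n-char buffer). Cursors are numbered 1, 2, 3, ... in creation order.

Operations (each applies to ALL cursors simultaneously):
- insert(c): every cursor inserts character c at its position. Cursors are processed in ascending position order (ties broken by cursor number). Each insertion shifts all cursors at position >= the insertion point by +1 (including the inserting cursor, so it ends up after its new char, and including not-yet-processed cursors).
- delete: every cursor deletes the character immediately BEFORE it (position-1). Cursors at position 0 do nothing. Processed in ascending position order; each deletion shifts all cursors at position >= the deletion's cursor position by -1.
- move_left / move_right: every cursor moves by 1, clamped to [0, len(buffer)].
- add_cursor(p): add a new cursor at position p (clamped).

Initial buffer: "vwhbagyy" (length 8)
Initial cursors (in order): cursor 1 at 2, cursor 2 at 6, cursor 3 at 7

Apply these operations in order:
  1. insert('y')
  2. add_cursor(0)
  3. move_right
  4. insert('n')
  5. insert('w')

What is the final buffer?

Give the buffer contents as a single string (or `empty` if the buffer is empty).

After op 1 (insert('y')): buffer="vwyhbagyyyy" (len 11), cursors c1@3 c2@8 c3@10, authorship ..1....2.3.
After op 2 (add_cursor(0)): buffer="vwyhbagyyyy" (len 11), cursors c4@0 c1@3 c2@8 c3@10, authorship ..1....2.3.
After op 3 (move_right): buffer="vwyhbagyyyy" (len 11), cursors c4@1 c1@4 c2@9 c3@11, authorship ..1....2.3.
After op 4 (insert('n')): buffer="vnwyhnbagyynyyn" (len 15), cursors c4@2 c1@6 c2@12 c3@15, authorship .4.1.1...2.23.3
After op 5 (insert('w')): buffer="vnwwyhnwbagyynwyynw" (len 19), cursors c4@3 c1@8 c2@15 c3@19, authorship .44.1.11...2.223.33

Answer: vnwwyhnwbagyynwyynw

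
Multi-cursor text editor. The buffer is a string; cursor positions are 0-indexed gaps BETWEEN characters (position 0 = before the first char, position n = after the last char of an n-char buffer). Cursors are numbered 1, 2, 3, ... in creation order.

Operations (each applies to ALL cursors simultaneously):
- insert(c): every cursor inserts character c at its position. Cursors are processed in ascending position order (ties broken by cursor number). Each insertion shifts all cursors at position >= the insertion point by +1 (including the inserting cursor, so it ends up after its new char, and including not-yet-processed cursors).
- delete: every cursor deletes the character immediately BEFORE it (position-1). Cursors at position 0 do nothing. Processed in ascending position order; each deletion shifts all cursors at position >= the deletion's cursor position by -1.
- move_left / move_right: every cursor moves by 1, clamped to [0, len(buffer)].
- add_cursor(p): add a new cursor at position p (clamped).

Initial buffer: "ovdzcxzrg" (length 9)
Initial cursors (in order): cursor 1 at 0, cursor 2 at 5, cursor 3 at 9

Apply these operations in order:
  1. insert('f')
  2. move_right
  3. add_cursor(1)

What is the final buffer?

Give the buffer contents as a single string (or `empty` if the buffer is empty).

Answer: fovdzcfxzrgf

Derivation:
After op 1 (insert('f')): buffer="fovdzcfxzrgf" (len 12), cursors c1@1 c2@7 c3@12, authorship 1.....2....3
After op 2 (move_right): buffer="fovdzcfxzrgf" (len 12), cursors c1@2 c2@8 c3@12, authorship 1.....2....3
After op 3 (add_cursor(1)): buffer="fovdzcfxzrgf" (len 12), cursors c4@1 c1@2 c2@8 c3@12, authorship 1.....2....3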